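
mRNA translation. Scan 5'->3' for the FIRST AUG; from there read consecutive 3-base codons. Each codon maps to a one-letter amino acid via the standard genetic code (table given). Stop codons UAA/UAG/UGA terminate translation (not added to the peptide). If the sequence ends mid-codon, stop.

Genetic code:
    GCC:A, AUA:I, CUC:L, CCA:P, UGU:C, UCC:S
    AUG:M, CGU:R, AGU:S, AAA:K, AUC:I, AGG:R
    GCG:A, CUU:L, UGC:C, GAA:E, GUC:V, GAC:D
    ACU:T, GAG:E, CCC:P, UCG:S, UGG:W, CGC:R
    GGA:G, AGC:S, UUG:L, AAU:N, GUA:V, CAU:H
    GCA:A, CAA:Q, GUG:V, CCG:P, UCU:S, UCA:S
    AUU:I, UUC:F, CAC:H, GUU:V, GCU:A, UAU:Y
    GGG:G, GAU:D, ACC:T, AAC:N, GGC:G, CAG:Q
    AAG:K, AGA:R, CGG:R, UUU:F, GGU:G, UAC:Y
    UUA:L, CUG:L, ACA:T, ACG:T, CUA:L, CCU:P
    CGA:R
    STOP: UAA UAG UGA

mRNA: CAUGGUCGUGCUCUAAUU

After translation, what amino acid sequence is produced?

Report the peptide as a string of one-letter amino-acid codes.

start AUG at pos 1
pos 1: AUG -> M; peptide=M
pos 4: GUC -> V; peptide=MV
pos 7: GUG -> V; peptide=MVV
pos 10: CUC -> L; peptide=MVVL
pos 13: UAA -> STOP

Answer: MVVL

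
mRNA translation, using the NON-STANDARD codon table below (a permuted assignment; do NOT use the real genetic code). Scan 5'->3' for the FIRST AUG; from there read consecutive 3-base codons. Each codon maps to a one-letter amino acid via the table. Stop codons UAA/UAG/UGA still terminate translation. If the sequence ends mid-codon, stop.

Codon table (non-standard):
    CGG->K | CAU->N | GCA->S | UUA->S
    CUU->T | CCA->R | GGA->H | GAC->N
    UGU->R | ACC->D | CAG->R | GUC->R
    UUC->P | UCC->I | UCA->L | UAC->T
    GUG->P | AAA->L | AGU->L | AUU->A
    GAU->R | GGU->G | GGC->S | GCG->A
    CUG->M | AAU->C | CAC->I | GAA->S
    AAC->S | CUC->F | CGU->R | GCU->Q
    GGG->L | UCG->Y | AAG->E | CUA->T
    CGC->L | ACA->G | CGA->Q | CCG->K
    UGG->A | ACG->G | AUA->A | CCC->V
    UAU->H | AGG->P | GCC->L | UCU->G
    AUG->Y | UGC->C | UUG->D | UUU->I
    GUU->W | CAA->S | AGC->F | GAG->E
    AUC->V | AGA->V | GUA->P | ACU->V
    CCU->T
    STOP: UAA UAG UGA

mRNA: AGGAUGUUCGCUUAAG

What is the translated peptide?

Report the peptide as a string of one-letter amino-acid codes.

start AUG at pos 3
pos 3: AUG -> Y; peptide=Y
pos 6: UUC -> P; peptide=YP
pos 9: GCU -> Q; peptide=YPQ
pos 12: UAA -> STOP

Answer: YPQ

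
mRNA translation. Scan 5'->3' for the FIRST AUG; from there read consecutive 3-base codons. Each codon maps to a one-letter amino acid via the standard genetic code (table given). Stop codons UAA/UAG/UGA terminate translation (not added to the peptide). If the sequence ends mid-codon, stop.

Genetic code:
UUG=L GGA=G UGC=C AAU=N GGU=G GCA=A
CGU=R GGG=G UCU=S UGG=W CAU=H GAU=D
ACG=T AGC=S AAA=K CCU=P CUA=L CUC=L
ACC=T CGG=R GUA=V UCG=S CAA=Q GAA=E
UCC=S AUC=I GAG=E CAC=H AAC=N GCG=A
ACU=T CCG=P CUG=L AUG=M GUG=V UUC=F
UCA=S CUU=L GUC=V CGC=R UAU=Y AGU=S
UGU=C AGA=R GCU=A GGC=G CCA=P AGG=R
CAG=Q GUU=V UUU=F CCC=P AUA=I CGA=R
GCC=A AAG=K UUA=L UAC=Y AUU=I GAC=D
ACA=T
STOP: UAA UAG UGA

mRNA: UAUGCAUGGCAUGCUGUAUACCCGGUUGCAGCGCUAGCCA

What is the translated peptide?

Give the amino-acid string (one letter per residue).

start AUG at pos 1
pos 1: AUG -> M; peptide=M
pos 4: CAU -> H; peptide=MH
pos 7: GGC -> G; peptide=MHG
pos 10: AUG -> M; peptide=MHGM
pos 13: CUG -> L; peptide=MHGML
pos 16: UAU -> Y; peptide=MHGMLY
pos 19: ACC -> T; peptide=MHGMLYT
pos 22: CGG -> R; peptide=MHGMLYTR
pos 25: UUG -> L; peptide=MHGMLYTRL
pos 28: CAG -> Q; peptide=MHGMLYTRLQ
pos 31: CGC -> R; peptide=MHGMLYTRLQR
pos 34: UAG -> STOP

Answer: MHGMLYTRLQR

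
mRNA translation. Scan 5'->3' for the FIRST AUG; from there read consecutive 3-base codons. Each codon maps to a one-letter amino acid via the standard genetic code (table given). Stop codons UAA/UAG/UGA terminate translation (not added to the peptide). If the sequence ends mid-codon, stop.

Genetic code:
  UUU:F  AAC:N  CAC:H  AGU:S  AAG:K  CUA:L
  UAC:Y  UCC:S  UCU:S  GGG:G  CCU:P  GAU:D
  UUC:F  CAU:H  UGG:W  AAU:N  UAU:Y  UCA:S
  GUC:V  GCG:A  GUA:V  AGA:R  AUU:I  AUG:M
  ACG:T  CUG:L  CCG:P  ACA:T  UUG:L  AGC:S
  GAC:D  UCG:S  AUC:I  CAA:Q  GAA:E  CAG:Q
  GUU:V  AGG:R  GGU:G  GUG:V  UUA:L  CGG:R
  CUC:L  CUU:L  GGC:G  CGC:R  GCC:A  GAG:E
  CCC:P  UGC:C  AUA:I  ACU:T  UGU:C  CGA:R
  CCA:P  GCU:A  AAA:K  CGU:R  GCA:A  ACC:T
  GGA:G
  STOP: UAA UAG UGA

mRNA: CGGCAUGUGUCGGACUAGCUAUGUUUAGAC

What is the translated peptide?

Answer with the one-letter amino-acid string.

Answer: MCRTSYV

Derivation:
start AUG at pos 4
pos 4: AUG -> M; peptide=M
pos 7: UGU -> C; peptide=MC
pos 10: CGG -> R; peptide=MCR
pos 13: ACU -> T; peptide=MCRT
pos 16: AGC -> S; peptide=MCRTS
pos 19: UAU -> Y; peptide=MCRTSY
pos 22: GUU -> V; peptide=MCRTSYV
pos 25: UAG -> STOP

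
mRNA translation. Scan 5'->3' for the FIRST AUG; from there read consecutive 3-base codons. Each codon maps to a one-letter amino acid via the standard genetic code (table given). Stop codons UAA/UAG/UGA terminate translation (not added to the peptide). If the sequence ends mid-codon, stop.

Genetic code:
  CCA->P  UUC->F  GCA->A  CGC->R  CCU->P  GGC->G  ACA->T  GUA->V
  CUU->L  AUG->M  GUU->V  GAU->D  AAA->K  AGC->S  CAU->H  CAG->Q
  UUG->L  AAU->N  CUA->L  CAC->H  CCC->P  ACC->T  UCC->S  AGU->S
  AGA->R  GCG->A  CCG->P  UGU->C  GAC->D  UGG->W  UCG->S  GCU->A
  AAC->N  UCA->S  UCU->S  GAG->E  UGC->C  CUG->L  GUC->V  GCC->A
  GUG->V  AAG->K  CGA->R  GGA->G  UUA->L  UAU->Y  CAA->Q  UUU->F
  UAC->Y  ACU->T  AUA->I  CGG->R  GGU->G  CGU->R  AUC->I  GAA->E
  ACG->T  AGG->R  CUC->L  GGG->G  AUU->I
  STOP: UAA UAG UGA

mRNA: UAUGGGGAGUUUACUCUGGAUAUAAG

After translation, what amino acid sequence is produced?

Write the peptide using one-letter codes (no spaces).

Answer: MGSLLWI

Derivation:
start AUG at pos 1
pos 1: AUG -> M; peptide=M
pos 4: GGG -> G; peptide=MG
pos 7: AGU -> S; peptide=MGS
pos 10: UUA -> L; peptide=MGSL
pos 13: CUC -> L; peptide=MGSLL
pos 16: UGG -> W; peptide=MGSLLW
pos 19: AUA -> I; peptide=MGSLLWI
pos 22: UAA -> STOP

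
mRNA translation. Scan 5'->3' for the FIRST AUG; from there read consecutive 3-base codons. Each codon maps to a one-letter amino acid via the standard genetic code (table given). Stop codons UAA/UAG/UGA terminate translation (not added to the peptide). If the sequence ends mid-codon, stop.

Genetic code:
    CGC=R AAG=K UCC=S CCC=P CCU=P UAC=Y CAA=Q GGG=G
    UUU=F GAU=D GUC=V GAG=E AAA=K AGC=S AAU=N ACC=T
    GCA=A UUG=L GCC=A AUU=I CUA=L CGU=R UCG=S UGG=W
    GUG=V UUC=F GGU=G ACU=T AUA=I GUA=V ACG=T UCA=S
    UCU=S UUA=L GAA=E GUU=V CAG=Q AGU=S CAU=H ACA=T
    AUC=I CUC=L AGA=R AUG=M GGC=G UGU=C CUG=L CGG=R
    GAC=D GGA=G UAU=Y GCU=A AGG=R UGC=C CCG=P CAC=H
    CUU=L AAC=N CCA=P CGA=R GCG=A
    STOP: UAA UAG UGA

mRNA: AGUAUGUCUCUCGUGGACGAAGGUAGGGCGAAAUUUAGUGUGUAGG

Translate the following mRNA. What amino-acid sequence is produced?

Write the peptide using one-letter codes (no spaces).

start AUG at pos 3
pos 3: AUG -> M; peptide=M
pos 6: UCU -> S; peptide=MS
pos 9: CUC -> L; peptide=MSL
pos 12: GUG -> V; peptide=MSLV
pos 15: GAC -> D; peptide=MSLVD
pos 18: GAA -> E; peptide=MSLVDE
pos 21: GGU -> G; peptide=MSLVDEG
pos 24: AGG -> R; peptide=MSLVDEGR
pos 27: GCG -> A; peptide=MSLVDEGRA
pos 30: AAA -> K; peptide=MSLVDEGRAK
pos 33: UUU -> F; peptide=MSLVDEGRAKF
pos 36: AGU -> S; peptide=MSLVDEGRAKFS
pos 39: GUG -> V; peptide=MSLVDEGRAKFSV
pos 42: UAG -> STOP

Answer: MSLVDEGRAKFSV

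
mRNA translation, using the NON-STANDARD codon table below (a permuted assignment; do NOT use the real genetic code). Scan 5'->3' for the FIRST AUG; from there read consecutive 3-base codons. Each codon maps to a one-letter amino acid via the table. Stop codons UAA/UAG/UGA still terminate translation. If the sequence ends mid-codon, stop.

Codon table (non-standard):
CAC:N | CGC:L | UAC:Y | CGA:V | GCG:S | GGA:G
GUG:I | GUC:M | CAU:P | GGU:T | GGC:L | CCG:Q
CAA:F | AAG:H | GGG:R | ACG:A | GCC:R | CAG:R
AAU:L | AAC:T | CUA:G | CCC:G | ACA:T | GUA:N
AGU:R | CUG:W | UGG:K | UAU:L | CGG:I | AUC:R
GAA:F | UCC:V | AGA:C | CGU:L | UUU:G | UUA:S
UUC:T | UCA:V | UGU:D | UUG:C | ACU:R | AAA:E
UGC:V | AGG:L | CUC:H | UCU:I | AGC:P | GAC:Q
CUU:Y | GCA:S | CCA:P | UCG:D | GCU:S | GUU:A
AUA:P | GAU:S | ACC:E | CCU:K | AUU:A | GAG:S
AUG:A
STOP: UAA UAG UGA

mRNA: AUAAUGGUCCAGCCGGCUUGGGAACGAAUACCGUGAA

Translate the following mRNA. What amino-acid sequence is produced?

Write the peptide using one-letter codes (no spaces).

start AUG at pos 3
pos 3: AUG -> A; peptide=A
pos 6: GUC -> M; peptide=AM
pos 9: CAG -> R; peptide=AMR
pos 12: CCG -> Q; peptide=AMRQ
pos 15: GCU -> S; peptide=AMRQS
pos 18: UGG -> K; peptide=AMRQSK
pos 21: GAA -> F; peptide=AMRQSKF
pos 24: CGA -> V; peptide=AMRQSKFV
pos 27: AUA -> P; peptide=AMRQSKFVP
pos 30: CCG -> Q; peptide=AMRQSKFVPQ
pos 33: UGA -> STOP

Answer: AMRQSKFVPQ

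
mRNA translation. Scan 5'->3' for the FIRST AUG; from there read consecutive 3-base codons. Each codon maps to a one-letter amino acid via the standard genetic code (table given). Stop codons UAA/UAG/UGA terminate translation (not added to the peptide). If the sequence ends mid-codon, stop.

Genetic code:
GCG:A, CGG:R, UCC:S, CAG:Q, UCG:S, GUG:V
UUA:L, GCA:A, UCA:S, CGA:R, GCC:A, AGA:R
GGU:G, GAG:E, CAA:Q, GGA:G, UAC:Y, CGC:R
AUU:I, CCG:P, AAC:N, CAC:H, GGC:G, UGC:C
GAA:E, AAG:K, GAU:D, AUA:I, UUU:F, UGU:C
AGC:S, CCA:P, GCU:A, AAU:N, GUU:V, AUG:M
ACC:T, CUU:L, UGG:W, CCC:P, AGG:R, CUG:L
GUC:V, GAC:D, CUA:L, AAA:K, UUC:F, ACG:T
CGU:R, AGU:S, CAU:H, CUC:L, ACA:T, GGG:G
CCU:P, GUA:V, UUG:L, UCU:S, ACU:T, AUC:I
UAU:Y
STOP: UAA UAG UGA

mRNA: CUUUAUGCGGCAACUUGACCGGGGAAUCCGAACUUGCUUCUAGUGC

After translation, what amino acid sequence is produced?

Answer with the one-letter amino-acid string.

start AUG at pos 4
pos 4: AUG -> M; peptide=M
pos 7: CGG -> R; peptide=MR
pos 10: CAA -> Q; peptide=MRQ
pos 13: CUU -> L; peptide=MRQL
pos 16: GAC -> D; peptide=MRQLD
pos 19: CGG -> R; peptide=MRQLDR
pos 22: GGA -> G; peptide=MRQLDRG
pos 25: AUC -> I; peptide=MRQLDRGI
pos 28: CGA -> R; peptide=MRQLDRGIR
pos 31: ACU -> T; peptide=MRQLDRGIRT
pos 34: UGC -> C; peptide=MRQLDRGIRTC
pos 37: UUC -> F; peptide=MRQLDRGIRTCF
pos 40: UAG -> STOP

Answer: MRQLDRGIRTCF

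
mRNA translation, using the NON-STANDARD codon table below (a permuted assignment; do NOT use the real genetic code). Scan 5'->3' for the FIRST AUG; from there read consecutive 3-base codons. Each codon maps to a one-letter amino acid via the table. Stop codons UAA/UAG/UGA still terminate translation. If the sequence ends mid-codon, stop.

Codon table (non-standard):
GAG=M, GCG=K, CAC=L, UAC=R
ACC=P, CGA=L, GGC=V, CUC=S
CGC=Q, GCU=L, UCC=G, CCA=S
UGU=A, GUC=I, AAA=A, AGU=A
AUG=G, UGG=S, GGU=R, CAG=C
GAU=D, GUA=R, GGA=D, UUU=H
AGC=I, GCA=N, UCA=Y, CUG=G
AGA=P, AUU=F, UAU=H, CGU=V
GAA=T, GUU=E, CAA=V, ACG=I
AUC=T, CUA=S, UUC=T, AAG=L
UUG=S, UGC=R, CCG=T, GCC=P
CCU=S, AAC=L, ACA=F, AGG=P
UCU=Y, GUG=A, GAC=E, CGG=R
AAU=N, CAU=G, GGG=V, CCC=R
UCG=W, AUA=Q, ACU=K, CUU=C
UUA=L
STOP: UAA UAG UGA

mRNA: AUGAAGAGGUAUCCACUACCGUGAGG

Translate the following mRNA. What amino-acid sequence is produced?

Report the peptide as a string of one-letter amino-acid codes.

Answer: GLPHSST

Derivation:
start AUG at pos 0
pos 0: AUG -> G; peptide=G
pos 3: AAG -> L; peptide=GL
pos 6: AGG -> P; peptide=GLP
pos 9: UAU -> H; peptide=GLPH
pos 12: CCA -> S; peptide=GLPHS
pos 15: CUA -> S; peptide=GLPHSS
pos 18: CCG -> T; peptide=GLPHSST
pos 21: UGA -> STOP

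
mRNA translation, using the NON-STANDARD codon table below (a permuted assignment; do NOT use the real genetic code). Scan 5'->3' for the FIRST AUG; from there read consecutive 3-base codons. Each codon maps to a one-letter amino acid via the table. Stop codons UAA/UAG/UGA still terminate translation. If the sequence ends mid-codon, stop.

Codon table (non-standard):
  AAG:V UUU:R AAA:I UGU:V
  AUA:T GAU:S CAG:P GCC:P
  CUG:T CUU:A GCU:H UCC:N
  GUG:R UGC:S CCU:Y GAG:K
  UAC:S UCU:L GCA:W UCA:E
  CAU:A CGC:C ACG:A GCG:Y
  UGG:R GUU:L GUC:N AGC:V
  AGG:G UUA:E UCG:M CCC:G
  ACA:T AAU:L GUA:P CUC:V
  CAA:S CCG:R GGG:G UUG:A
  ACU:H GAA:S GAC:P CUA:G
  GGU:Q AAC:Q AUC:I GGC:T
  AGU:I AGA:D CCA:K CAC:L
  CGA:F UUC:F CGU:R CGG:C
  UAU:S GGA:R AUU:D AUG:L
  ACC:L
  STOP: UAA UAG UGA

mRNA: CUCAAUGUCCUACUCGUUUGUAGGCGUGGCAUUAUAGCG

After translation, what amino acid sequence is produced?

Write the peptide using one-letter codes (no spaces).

start AUG at pos 4
pos 4: AUG -> L; peptide=L
pos 7: UCC -> N; peptide=LN
pos 10: UAC -> S; peptide=LNS
pos 13: UCG -> M; peptide=LNSM
pos 16: UUU -> R; peptide=LNSMR
pos 19: GUA -> P; peptide=LNSMRP
pos 22: GGC -> T; peptide=LNSMRPT
pos 25: GUG -> R; peptide=LNSMRPTR
pos 28: GCA -> W; peptide=LNSMRPTRW
pos 31: UUA -> E; peptide=LNSMRPTRWE
pos 34: UAG -> STOP

Answer: LNSMRPTRWE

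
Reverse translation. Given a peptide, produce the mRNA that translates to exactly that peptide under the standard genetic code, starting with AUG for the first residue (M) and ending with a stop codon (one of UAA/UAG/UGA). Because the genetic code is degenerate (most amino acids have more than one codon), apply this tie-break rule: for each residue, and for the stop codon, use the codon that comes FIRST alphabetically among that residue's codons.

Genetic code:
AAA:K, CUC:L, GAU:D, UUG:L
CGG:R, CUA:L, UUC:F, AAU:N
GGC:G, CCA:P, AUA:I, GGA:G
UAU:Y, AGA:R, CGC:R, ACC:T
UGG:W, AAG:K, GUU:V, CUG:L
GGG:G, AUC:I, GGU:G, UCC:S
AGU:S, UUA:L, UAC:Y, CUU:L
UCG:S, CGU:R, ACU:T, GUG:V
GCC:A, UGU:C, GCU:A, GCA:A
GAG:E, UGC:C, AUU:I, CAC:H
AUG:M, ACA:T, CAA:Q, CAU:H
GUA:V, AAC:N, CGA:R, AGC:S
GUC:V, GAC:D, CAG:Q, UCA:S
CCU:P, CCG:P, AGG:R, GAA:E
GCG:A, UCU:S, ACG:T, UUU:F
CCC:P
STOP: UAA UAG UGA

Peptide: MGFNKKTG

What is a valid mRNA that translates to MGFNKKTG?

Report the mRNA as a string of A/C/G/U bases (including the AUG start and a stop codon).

residue 1: M -> AUG (start codon)
residue 2: G codons sorted = GGA,GGC,GGG,GGU -> pick first = GGA
residue 3: F codons sorted = UUC,UUU -> pick first = UUC
residue 4: N codons sorted = AAC,AAU -> pick first = AAC
residue 5: K codons sorted = AAA,AAG -> pick first = AAA
residue 6: K codons sorted = AAA,AAG -> pick first = AAA
residue 7: T codons sorted = ACA,ACC,ACG,ACU -> pick first = ACA
residue 8: G codons sorted = GGA,GGC,GGG,GGU -> pick first = GGA
terminator: stop codons sorted = UAA,UAG,UGA -> pick first = UAA

Answer: mRNA: AUGGGAUUCAACAAAAAAACAGGAUAA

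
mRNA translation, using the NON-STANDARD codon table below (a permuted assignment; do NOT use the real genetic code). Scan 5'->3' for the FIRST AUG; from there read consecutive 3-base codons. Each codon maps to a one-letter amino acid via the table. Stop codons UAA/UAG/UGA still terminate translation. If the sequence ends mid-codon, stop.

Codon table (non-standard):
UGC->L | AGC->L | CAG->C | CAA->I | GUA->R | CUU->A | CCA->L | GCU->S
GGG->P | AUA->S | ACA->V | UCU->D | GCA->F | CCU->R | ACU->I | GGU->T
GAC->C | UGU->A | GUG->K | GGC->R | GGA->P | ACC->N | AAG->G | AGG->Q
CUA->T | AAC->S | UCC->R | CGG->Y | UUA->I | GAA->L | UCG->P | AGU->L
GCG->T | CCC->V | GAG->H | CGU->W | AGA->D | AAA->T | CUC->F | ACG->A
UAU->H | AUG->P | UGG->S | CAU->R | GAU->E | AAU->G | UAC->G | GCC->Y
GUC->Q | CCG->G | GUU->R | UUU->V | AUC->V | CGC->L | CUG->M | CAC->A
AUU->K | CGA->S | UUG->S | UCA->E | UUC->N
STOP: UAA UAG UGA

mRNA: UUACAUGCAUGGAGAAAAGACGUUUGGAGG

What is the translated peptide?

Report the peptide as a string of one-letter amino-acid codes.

Answer: PRPLGAVP

Derivation:
start AUG at pos 4
pos 4: AUG -> P; peptide=P
pos 7: CAU -> R; peptide=PR
pos 10: GGA -> P; peptide=PRP
pos 13: GAA -> L; peptide=PRPL
pos 16: AAG -> G; peptide=PRPLG
pos 19: ACG -> A; peptide=PRPLGA
pos 22: UUU -> V; peptide=PRPLGAV
pos 25: GGA -> P; peptide=PRPLGAVP
pos 28: only 2 nt remain (<3), stop (end of mRNA)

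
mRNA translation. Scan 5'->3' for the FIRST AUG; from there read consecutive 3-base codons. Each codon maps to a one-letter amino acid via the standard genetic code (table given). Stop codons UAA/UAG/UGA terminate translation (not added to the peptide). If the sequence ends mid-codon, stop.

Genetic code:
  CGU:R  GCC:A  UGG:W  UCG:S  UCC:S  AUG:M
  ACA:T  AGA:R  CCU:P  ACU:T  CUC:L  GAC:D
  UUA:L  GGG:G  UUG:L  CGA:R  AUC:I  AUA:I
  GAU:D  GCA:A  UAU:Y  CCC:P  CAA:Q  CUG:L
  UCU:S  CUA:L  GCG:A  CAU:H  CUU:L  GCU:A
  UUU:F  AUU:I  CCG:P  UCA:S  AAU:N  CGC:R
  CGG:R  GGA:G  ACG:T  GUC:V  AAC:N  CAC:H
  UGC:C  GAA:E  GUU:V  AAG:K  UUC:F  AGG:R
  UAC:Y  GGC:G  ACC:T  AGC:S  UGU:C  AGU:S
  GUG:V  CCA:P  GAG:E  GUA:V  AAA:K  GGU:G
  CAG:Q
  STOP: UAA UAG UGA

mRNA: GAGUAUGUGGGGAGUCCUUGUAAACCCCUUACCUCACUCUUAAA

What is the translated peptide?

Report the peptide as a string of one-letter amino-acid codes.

start AUG at pos 4
pos 4: AUG -> M; peptide=M
pos 7: UGG -> W; peptide=MW
pos 10: GGA -> G; peptide=MWG
pos 13: GUC -> V; peptide=MWGV
pos 16: CUU -> L; peptide=MWGVL
pos 19: GUA -> V; peptide=MWGVLV
pos 22: AAC -> N; peptide=MWGVLVN
pos 25: CCC -> P; peptide=MWGVLVNP
pos 28: UUA -> L; peptide=MWGVLVNPL
pos 31: CCU -> P; peptide=MWGVLVNPLP
pos 34: CAC -> H; peptide=MWGVLVNPLPH
pos 37: UCU -> S; peptide=MWGVLVNPLPHS
pos 40: UAA -> STOP

Answer: MWGVLVNPLPHS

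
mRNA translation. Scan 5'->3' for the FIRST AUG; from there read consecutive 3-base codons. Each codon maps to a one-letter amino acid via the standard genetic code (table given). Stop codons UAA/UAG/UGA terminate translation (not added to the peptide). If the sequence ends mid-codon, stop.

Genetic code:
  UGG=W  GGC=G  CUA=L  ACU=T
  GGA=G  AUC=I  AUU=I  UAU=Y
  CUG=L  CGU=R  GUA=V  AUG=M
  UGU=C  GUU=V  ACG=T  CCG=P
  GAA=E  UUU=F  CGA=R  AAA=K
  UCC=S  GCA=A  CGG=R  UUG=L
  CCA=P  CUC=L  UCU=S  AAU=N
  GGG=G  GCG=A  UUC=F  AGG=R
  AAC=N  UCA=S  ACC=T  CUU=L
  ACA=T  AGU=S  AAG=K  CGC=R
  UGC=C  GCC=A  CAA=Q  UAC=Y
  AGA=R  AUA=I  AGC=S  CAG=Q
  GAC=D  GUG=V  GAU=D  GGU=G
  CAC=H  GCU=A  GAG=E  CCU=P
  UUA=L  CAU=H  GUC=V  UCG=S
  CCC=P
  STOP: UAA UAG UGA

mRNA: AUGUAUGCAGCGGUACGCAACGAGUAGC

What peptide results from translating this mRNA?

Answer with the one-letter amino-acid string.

start AUG at pos 0
pos 0: AUG -> M; peptide=M
pos 3: UAU -> Y; peptide=MY
pos 6: GCA -> A; peptide=MYA
pos 9: GCG -> A; peptide=MYAA
pos 12: GUA -> V; peptide=MYAAV
pos 15: CGC -> R; peptide=MYAAVR
pos 18: AAC -> N; peptide=MYAAVRN
pos 21: GAG -> E; peptide=MYAAVRNE
pos 24: UAG -> STOP

Answer: MYAAVRNE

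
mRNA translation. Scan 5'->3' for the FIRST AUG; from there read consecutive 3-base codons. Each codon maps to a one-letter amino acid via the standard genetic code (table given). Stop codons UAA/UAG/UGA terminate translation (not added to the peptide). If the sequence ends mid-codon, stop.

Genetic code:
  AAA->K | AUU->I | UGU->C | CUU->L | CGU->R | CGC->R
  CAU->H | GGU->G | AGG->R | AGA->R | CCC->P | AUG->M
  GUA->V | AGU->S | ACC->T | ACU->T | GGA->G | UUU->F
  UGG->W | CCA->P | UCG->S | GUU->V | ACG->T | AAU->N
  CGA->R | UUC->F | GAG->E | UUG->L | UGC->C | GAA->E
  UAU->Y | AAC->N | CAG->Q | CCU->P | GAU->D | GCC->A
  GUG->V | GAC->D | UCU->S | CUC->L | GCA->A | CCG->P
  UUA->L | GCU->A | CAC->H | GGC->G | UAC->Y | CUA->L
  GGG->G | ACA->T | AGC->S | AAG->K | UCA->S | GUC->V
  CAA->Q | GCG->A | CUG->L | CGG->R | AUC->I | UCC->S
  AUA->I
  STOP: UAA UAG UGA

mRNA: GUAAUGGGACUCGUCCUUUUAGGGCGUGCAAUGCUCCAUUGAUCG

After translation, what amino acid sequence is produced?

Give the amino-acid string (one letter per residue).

start AUG at pos 3
pos 3: AUG -> M; peptide=M
pos 6: GGA -> G; peptide=MG
pos 9: CUC -> L; peptide=MGL
pos 12: GUC -> V; peptide=MGLV
pos 15: CUU -> L; peptide=MGLVL
pos 18: UUA -> L; peptide=MGLVLL
pos 21: GGG -> G; peptide=MGLVLLG
pos 24: CGU -> R; peptide=MGLVLLGR
pos 27: GCA -> A; peptide=MGLVLLGRA
pos 30: AUG -> M; peptide=MGLVLLGRAM
pos 33: CUC -> L; peptide=MGLVLLGRAML
pos 36: CAU -> H; peptide=MGLVLLGRAMLH
pos 39: UGA -> STOP

Answer: MGLVLLGRAMLH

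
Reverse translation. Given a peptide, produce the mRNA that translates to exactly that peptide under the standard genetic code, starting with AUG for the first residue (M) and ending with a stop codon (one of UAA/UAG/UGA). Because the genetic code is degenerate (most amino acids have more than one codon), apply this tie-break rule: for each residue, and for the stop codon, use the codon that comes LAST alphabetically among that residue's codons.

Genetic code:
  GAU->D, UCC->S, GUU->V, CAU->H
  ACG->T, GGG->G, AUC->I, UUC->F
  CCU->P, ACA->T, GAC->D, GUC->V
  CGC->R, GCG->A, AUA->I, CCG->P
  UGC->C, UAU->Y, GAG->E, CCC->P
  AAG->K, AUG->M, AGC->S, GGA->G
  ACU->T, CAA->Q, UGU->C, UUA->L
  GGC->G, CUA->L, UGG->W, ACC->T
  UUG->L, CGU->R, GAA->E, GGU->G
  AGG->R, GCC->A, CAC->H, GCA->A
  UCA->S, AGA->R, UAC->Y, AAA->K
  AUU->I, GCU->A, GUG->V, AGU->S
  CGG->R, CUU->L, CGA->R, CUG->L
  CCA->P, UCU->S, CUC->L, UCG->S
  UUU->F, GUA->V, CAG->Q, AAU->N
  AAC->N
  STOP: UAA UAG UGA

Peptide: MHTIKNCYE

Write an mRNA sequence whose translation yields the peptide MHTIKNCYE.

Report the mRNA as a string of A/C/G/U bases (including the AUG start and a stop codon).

residue 1: M -> AUG (start codon)
residue 2: H codons sorted = CAC,CAU -> pick last = CAU
residue 3: T codons sorted = ACA,ACC,ACG,ACU -> pick last = ACU
residue 4: I codons sorted = AUA,AUC,AUU -> pick last = AUU
residue 5: K codons sorted = AAA,AAG -> pick last = AAG
residue 6: N codons sorted = AAC,AAU -> pick last = AAU
residue 7: C codons sorted = UGC,UGU -> pick last = UGU
residue 8: Y codons sorted = UAC,UAU -> pick last = UAU
residue 9: E codons sorted = GAA,GAG -> pick last = GAG
terminator: stop codons sorted = UAA,UAG,UGA -> pick last = UGA

Answer: mRNA: AUGCAUACUAUUAAGAAUUGUUAUGAGUGA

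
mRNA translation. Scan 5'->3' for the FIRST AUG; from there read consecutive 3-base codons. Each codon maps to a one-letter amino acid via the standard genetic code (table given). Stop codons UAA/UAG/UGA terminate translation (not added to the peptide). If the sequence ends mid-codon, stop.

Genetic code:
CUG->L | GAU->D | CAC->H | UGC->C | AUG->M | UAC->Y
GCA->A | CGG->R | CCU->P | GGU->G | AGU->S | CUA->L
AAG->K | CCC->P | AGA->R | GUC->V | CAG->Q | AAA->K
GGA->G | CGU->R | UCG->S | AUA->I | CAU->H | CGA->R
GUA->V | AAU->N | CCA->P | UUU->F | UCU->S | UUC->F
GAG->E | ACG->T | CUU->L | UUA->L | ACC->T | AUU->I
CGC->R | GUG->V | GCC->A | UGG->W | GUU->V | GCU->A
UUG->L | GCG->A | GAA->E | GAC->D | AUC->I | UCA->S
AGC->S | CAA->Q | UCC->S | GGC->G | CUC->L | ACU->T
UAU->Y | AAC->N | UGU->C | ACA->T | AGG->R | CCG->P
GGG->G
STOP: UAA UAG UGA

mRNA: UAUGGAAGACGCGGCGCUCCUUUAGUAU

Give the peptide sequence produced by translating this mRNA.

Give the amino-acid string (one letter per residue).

start AUG at pos 1
pos 1: AUG -> M; peptide=M
pos 4: GAA -> E; peptide=ME
pos 7: GAC -> D; peptide=MED
pos 10: GCG -> A; peptide=MEDA
pos 13: GCG -> A; peptide=MEDAA
pos 16: CUC -> L; peptide=MEDAAL
pos 19: CUU -> L; peptide=MEDAALL
pos 22: UAG -> STOP

Answer: MEDAALL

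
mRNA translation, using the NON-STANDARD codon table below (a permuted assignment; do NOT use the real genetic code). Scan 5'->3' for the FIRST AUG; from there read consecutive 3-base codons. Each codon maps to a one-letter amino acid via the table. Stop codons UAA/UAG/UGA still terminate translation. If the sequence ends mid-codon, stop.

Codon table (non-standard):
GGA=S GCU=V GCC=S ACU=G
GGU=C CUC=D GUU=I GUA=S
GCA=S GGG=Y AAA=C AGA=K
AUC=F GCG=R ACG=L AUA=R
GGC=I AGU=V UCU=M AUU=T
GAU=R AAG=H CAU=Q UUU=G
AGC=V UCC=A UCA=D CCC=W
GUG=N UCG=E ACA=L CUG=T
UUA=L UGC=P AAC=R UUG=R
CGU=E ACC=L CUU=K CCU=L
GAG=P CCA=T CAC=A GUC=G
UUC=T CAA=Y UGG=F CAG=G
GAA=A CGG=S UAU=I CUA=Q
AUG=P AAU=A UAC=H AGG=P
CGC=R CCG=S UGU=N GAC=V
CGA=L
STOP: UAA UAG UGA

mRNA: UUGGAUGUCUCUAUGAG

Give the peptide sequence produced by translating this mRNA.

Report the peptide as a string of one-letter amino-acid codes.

start AUG at pos 4
pos 4: AUG -> P; peptide=P
pos 7: UCU -> M; peptide=PM
pos 10: CUA -> Q; peptide=PMQ
pos 13: UGA -> STOP

Answer: PMQ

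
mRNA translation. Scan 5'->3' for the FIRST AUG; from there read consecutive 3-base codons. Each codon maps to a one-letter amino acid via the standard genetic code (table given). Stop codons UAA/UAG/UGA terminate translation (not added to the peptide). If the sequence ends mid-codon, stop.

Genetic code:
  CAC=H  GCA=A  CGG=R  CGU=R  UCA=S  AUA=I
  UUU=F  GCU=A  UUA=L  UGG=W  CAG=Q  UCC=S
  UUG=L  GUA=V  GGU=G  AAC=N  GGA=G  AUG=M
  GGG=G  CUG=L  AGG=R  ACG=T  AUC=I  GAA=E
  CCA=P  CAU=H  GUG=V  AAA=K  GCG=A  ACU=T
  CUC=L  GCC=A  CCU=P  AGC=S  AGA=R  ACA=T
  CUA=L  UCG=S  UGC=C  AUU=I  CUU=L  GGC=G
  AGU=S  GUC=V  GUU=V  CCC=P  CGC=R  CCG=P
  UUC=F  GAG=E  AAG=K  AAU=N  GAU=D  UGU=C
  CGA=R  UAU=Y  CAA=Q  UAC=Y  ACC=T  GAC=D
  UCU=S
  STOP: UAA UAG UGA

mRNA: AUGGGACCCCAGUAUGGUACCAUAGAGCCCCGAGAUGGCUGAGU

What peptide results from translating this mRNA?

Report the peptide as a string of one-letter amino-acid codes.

start AUG at pos 0
pos 0: AUG -> M; peptide=M
pos 3: GGA -> G; peptide=MG
pos 6: CCC -> P; peptide=MGP
pos 9: CAG -> Q; peptide=MGPQ
pos 12: UAU -> Y; peptide=MGPQY
pos 15: GGU -> G; peptide=MGPQYG
pos 18: ACC -> T; peptide=MGPQYGT
pos 21: AUA -> I; peptide=MGPQYGTI
pos 24: GAG -> E; peptide=MGPQYGTIE
pos 27: CCC -> P; peptide=MGPQYGTIEP
pos 30: CGA -> R; peptide=MGPQYGTIEPR
pos 33: GAU -> D; peptide=MGPQYGTIEPRD
pos 36: GGC -> G; peptide=MGPQYGTIEPRDG
pos 39: UGA -> STOP

Answer: MGPQYGTIEPRDG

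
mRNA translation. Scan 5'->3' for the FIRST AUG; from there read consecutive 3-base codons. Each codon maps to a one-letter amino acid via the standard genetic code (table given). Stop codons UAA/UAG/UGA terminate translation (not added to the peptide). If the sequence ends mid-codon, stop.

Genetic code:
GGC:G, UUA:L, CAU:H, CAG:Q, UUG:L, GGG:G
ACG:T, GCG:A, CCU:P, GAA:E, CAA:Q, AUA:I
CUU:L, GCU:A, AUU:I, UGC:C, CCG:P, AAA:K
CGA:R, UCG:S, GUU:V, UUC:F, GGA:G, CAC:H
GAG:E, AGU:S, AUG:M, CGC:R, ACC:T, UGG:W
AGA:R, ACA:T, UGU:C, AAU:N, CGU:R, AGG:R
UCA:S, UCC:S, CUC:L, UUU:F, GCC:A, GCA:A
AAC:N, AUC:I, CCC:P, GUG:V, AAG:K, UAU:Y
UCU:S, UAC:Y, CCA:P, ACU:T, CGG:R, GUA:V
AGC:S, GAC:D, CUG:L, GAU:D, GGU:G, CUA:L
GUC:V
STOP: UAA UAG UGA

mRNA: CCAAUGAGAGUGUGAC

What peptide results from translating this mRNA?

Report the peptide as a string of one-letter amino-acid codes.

start AUG at pos 3
pos 3: AUG -> M; peptide=M
pos 6: AGA -> R; peptide=MR
pos 9: GUG -> V; peptide=MRV
pos 12: UGA -> STOP

Answer: MRV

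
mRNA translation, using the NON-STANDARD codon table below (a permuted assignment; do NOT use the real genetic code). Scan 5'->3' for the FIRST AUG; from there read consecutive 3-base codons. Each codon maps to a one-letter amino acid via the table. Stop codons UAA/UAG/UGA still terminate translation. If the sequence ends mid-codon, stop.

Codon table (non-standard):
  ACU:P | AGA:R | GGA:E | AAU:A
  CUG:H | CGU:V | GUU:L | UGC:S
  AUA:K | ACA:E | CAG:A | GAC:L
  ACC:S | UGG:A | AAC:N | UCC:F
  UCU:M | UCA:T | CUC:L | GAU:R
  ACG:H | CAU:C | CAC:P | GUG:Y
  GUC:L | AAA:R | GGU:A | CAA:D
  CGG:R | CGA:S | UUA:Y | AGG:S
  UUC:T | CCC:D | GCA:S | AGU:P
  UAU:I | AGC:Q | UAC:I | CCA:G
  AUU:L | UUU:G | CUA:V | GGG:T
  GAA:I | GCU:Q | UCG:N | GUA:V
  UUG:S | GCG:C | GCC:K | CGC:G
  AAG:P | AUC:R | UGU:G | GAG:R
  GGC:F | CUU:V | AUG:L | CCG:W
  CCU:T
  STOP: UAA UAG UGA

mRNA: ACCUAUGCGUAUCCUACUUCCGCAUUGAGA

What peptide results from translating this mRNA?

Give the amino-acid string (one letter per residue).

Answer: LVRVVWC

Derivation:
start AUG at pos 4
pos 4: AUG -> L; peptide=L
pos 7: CGU -> V; peptide=LV
pos 10: AUC -> R; peptide=LVR
pos 13: CUA -> V; peptide=LVRV
pos 16: CUU -> V; peptide=LVRVV
pos 19: CCG -> W; peptide=LVRVVW
pos 22: CAU -> C; peptide=LVRVVWC
pos 25: UGA -> STOP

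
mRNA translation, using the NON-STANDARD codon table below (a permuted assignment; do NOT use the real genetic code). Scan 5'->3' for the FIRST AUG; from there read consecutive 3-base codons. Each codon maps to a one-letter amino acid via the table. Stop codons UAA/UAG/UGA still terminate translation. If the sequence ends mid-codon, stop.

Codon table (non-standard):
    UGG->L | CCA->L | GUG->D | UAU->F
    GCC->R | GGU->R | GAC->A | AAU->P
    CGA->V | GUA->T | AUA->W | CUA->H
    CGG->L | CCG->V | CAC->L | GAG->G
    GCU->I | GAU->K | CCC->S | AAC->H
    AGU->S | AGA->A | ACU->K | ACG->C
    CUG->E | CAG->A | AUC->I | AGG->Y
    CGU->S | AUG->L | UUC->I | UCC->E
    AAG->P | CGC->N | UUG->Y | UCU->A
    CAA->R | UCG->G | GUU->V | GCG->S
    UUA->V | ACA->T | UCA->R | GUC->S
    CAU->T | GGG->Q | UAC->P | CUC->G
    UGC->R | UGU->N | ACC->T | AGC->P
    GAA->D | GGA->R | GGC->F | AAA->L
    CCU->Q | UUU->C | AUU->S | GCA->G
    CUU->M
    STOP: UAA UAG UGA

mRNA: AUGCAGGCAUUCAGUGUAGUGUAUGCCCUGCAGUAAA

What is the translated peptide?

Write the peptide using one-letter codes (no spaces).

start AUG at pos 0
pos 0: AUG -> L; peptide=L
pos 3: CAG -> A; peptide=LA
pos 6: GCA -> G; peptide=LAG
pos 9: UUC -> I; peptide=LAGI
pos 12: AGU -> S; peptide=LAGIS
pos 15: GUA -> T; peptide=LAGIST
pos 18: GUG -> D; peptide=LAGISTD
pos 21: UAU -> F; peptide=LAGISTDF
pos 24: GCC -> R; peptide=LAGISTDFR
pos 27: CUG -> E; peptide=LAGISTDFRE
pos 30: CAG -> A; peptide=LAGISTDFREA
pos 33: UAA -> STOP

Answer: LAGISTDFREA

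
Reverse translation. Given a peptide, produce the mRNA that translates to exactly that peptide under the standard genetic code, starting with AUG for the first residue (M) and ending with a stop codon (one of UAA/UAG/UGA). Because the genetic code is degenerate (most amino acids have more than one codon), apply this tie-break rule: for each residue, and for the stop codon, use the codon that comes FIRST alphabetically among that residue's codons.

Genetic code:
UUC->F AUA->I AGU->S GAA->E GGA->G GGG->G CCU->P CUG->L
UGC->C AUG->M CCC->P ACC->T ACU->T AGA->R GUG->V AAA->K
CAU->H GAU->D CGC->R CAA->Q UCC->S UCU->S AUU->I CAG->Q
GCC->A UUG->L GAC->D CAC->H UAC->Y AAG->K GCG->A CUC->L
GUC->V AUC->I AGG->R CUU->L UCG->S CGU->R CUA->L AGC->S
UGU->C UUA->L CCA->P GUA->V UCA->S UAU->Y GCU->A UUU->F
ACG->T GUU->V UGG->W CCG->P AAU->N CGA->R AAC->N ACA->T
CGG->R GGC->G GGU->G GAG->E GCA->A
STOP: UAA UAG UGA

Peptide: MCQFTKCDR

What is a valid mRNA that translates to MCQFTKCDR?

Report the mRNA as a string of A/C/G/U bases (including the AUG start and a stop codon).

Answer: mRNA: AUGUGCCAAUUCACAAAAUGCGACAGAUAA

Derivation:
residue 1: M -> AUG (start codon)
residue 2: C codons sorted = UGC,UGU -> pick first = UGC
residue 3: Q codons sorted = CAA,CAG -> pick first = CAA
residue 4: F codons sorted = UUC,UUU -> pick first = UUC
residue 5: T codons sorted = ACA,ACC,ACG,ACU -> pick first = ACA
residue 6: K codons sorted = AAA,AAG -> pick first = AAA
residue 7: C codons sorted = UGC,UGU -> pick first = UGC
residue 8: D codons sorted = GAC,GAU -> pick first = GAC
residue 9: R codons sorted = AGA,AGG,CGA,CGC,CGG,CGU -> pick first = AGA
terminator: stop codons sorted = UAA,UAG,UGA -> pick first = UAA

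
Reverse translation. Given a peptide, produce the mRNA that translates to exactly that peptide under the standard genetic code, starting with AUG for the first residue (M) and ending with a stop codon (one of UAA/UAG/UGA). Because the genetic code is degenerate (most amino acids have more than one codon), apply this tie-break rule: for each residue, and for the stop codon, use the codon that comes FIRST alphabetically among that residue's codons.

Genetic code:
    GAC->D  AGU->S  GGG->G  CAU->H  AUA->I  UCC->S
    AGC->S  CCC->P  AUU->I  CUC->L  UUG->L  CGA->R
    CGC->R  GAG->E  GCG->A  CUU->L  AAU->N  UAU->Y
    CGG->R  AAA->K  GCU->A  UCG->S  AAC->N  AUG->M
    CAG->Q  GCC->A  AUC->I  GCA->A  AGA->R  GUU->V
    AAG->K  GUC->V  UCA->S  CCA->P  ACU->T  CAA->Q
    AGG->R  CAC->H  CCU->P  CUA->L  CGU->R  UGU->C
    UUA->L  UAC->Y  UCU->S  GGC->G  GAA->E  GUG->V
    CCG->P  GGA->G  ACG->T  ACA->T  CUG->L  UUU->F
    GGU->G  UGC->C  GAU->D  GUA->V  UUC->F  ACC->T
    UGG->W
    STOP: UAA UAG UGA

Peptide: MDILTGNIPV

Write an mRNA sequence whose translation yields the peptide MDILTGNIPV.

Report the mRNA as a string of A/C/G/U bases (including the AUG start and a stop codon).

Answer: mRNA: AUGGACAUACUAACAGGAAACAUACCAGUAUAA

Derivation:
residue 1: M -> AUG (start codon)
residue 2: D codons sorted = GAC,GAU -> pick first = GAC
residue 3: I codons sorted = AUA,AUC,AUU -> pick first = AUA
residue 4: L codons sorted = CUA,CUC,CUG,CUU,UUA,UUG -> pick first = CUA
residue 5: T codons sorted = ACA,ACC,ACG,ACU -> pick first = ACA
residue 6: G codons sorted = GGA,GGC,GGG,GGU -> pick first = GGA
residue 7: N codons sorted = AAC,AAU -> pick first = AAC
residue 8: I codons sorted = AUA,AUC,AUU -> pick first = AUA
residue 9: P codons sorted = CCA,CCC,CCG,CCU -> pick first = CCA
residue 10: V codons sorted = GUA,GUC,GUG,GUU -> pick first = GUA
terminator: stop codons sorted = UAA,UAG,UGA -> pick first = UAA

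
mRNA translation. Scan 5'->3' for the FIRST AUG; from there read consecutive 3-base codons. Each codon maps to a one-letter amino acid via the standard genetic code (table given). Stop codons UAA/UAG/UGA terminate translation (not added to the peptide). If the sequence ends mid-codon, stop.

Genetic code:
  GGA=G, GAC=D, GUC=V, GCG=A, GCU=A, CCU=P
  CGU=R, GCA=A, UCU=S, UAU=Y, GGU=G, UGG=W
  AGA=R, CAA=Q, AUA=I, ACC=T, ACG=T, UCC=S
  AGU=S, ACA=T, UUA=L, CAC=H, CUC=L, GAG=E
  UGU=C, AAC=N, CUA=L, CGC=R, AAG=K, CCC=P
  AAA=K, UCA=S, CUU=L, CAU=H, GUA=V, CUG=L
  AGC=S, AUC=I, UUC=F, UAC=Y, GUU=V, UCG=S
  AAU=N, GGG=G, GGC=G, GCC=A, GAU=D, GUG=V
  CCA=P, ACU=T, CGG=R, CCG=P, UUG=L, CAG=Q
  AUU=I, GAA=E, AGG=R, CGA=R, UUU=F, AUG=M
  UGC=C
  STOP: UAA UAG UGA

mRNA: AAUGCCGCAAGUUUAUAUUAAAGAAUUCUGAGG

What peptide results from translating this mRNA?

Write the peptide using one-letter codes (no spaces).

Answer: MPQVYIKEF

Derivation:
start AUG at pos 1
pos 1: AUG -> M; peptide=M
pos 4: CCG -> P; peptide=MP
pos 7: CAA -> Q; peptide=MPQ
pos 10: GUU -> V; peptide=MPQV
pos 13: UAU -> Y; peptide=MPQVY
pos 16: AUU -> I; peptide=MPQVYI
pos 19: AAA -> K; peptide=MPQVYIK
pos 22: GAA -> E; peptide=MPQVYIKE
pos 25: UUC -> F; peptide=MPQVYIKEF
pos 28: UGA -> STOP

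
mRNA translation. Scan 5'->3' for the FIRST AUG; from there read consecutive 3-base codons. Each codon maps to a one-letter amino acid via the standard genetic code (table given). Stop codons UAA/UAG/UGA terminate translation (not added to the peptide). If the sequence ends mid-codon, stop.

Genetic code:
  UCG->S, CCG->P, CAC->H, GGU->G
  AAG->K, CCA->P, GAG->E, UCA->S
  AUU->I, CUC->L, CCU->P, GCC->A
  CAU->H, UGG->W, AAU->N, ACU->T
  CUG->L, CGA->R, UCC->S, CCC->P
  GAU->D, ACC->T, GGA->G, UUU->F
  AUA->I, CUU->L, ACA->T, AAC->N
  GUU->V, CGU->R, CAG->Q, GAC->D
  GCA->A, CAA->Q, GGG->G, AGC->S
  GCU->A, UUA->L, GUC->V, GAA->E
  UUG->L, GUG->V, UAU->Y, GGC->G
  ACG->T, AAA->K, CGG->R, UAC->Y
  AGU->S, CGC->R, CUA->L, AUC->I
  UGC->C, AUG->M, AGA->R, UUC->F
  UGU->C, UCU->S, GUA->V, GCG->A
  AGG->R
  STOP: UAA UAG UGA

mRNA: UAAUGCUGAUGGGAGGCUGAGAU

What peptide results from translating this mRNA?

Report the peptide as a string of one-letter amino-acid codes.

Answer: MLMGG

Derivation:
start AUG at pos 2
pos 2: AUG -> M; peptide=M
pos 5: CUG -> L; peptide=ML
pos 8: AUG -> M; peptide=MLM
pos 11: GGA -> G; peptide=MLMG
pos 14: GGC -> G; peptide=MLMGG
pos 17: UGA -> STOP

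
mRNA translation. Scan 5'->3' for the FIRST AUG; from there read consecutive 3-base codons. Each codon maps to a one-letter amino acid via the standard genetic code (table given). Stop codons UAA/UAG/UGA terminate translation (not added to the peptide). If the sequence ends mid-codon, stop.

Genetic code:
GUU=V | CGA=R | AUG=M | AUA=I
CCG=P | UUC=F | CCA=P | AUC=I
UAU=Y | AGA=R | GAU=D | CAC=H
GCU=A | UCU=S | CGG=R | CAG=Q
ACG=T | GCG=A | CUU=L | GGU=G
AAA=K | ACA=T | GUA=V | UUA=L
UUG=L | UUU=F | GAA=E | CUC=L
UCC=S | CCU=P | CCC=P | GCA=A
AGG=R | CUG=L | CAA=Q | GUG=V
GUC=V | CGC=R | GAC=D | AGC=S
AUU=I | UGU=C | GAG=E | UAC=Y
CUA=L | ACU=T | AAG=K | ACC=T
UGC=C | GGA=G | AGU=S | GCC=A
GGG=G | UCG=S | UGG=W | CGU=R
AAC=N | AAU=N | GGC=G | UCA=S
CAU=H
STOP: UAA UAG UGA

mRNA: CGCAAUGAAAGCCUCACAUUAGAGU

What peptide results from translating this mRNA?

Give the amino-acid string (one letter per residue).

Answer: MKASH

Derivation:
start AUG at pos 4
pos 4: AUG -> M; peptide=M
pos 7: AAA -> K; peptide=MK
pos 10: GCC -> A; peptide=MKA
pos 13: UCA -> S; peptide=MKAS
pos 16: CAU -> H; peptide=MKASH
pos 19: UAG -> STOP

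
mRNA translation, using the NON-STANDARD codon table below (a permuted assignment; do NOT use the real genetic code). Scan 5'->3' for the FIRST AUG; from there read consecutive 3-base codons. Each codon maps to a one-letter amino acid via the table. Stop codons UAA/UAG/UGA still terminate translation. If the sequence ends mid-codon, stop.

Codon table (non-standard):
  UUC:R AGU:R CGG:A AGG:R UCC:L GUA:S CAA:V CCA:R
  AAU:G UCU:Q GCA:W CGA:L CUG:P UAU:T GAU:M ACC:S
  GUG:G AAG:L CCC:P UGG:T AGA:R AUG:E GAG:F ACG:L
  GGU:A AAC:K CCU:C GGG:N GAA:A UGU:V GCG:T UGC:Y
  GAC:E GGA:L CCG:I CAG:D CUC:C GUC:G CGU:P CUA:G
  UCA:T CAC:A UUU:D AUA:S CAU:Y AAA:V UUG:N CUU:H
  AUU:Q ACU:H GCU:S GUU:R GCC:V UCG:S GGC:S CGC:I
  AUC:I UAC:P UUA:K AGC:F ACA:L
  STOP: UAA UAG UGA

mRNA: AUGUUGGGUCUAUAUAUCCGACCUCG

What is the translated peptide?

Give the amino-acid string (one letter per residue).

start AUG at pos 0
pos 0: AUG -> E; peptide=E
pos 3: UUG -> N; peptide=EN
pos 6: GGU -> A; peptide=ENA
pos 9: CUA -> G; peptide=ENAG
pos 12: UAU -> T; peptide=ENAGT
pos 15: AUC -> I; peptide=ENAGTI
pos 18: CGA -> L; peptide=ENAGTIL
pos 21: CCU -> C; peptide=ENAGTILC
pos 24: only 2 nt remain (<3), stop (end of mRNA)

Answer: ENAGTILC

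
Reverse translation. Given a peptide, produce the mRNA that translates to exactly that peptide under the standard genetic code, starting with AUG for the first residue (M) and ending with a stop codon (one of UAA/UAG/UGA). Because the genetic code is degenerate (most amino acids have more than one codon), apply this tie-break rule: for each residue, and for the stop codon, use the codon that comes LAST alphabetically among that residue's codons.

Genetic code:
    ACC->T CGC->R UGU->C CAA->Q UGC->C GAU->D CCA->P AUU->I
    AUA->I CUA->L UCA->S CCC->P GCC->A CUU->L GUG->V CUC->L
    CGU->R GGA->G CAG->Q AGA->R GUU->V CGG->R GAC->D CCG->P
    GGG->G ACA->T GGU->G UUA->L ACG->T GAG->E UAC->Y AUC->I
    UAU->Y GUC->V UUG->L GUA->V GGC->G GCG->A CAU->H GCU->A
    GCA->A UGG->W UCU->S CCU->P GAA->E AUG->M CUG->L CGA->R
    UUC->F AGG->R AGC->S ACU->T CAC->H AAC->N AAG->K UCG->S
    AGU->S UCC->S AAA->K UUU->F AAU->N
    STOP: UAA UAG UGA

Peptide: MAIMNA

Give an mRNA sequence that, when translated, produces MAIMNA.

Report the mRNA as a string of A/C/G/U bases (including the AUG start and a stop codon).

Answer: mRNA: AUGGCUAUUAUGAAUGCUUGA

Derivation:
residue 1: M -> AUG (start codon)
residue 2: A codons sorted = GCA,GCC,GCG,GCU -> pick last = GCU
residue 3: I codons sorted = AUA,AUC,AUU -> pick last = AUU
residue 4: M -> AUG (only codon)
residue 5: N codons sorted = AAC,AAU -> pick last = AAU
residue 6: A codons sorted = GCA,GCC,GCG,GCU -> pick last = GCU
terminator: stop codons sorted = UAA,UAG,UGA -> pick last = UGA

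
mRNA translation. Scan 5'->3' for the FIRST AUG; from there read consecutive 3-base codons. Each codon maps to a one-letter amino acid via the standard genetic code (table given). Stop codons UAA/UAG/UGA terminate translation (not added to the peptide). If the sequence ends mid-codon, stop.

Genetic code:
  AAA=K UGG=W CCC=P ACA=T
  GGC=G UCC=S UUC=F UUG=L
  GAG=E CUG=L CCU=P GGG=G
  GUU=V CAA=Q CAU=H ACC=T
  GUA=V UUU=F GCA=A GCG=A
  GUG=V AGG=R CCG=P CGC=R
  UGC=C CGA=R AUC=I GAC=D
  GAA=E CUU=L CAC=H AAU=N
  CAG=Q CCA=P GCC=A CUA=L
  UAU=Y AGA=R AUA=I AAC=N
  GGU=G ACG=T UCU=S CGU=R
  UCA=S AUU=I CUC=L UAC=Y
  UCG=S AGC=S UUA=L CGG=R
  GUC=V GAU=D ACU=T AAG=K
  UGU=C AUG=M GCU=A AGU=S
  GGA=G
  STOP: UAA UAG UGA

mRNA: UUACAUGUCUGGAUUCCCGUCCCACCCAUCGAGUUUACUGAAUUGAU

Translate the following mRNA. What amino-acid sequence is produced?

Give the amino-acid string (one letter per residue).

Answer: MSGFPSHPSSLLN

Derivation:
start AUG at pos 4
pos 4: AUG -> M; peptide=M
pos 7: UCU -> S; peptide=MS
pos 10: GGA -> G; peptide=MSG
pos 13: UUC -> F; peptide=MSGF
pos 16: CCG -> P; peptide=MSGFP
pos 19: UCC -> S; peptide=MSGFPS
pos 22: CAC -> H; peptide=MSGFPSH
pos 25: CCA -> P; peptide=MSGFPSHP
pos 28: UCG -> S; peptide=MSGFPSHPS
pos 31: AGU -> S; peptide=MSGFPSHPSS
pos 34: UUA -> L; peptide=MSGFPSHPSSL
pos 37: CUG -> L; peptide=MSGFPSHPSSLL
pos 40: AAU -> N; peptide=MSGFPSHPSSLLN
pos 43: UGA -> STOP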